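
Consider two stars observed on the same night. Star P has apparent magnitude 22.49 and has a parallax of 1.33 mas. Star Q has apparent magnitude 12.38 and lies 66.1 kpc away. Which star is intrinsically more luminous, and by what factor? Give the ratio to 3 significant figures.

Star P: p = 1.33 mas = 1.33×10^-3″ → d = 1/p = 751.9 pc
Star P: M = m − 5 log₁₀ d + 5 = 22.49 − 5·2.8761 + 5 = 13.109
Star Q: d = 66.1 kpc = 66100 pc
Star Q: M = m − 5 log₁₀ d + 5 = 12.38 − 5·4.8202 + 5 = -6.721
ΔM = M_P − M_Q = 13.109 − (-6.721) = 19.830; smaller M is more luminous → Star Q.
L ratio = 10^(0.4 |ΔM|) = 10^7.932 = 8.553×10^7

Star Q is more luminous, by a factor of 8.55×10^7.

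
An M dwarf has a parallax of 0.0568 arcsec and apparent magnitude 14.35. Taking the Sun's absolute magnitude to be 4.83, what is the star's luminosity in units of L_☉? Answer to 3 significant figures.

L/L_☉ ≈ 4.82×10^-4

d = 1/p = 1/0.0568″ = 17.61 pc
M = m − 5 log₁₀ d + 5 = 14.35 − 5·1.2457 + 5 = 13.122
M − M_☉ = 13.122 − 4.83 = 8.292
L/L_☉ = 10^(−0.4 × 8.292) = 4.823×10^-4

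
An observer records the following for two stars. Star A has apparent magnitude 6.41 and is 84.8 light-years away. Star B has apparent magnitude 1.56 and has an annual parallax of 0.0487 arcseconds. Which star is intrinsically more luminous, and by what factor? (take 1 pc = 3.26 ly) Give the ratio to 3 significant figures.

Star B is more luminous, by a factor of 54.3.

Star A: d = 84.8 ly / 3.26 = 26.01 pc
Star A: M = m − 5 log₁₀ d + 5 = 6.41 − 5·1.4152 + 5 = 4.334
Star B: d = 1/p = 1/0.0487″ = 20.53 pc
Star B: M = m − 5 log₁₀ d + 5 = 1.56 − 5·1.3125 + 5 = -0.002
ΔM = M_A − M_B = 4.334 − (-0.002) = 4.336; smaller M is more luminous → Star B.
L ratio = 10^(0.4 |ΔM|) = 10^1.735 = 54.27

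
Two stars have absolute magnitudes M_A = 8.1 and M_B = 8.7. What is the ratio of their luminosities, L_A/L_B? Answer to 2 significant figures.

L_A/L_B ≈ 1.7

ΔM = M_A − M_B = -0.6
L_A/L_B = 10^(−0.4 ΔM) = 10^0.240 = 1.738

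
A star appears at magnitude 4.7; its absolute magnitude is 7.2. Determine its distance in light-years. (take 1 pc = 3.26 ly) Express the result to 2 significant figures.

μ = m − M = -2.500
m − M = 5 log₁₀ d − 5
log₁₀ d = (m − M)/5 + 1 = 0.5000
d = 10^0.5000 = 3.162 pc
= 10.31 ly

d ≈ 10 ly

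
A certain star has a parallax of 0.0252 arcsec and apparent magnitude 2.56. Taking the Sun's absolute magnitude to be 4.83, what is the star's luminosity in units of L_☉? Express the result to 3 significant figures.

L/L_☉ ≈ 127

d = 1/p = 1/0.0252″ = 39.68 pc
M = m − 5 log₁₀ d + 5 = 2.56 − 5·1.5986 + 5 = -0.433
M − M_☉ = -0.433 − 4.83 = -5.263
L/L_☉ = 10^(−0.4 × -5.263) = 127.4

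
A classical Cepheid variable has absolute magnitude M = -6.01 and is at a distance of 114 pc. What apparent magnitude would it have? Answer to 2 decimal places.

m = M + 5 log₁₀ d − 5 = -6.01 + 5·2.0569 − 5 = -0.725

m ≈ -0.73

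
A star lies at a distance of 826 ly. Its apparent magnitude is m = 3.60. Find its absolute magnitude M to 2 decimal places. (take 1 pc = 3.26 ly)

M ≈ -3.42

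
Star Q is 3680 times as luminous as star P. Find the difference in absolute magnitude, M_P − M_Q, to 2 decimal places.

M_P − M_Q ≈ 8.91

Pogson: ΔM = −2.5 log₁₀(ratio) = −2.5 log₁₀(3680) = −2.5 × 3.5658 = -8.915
Star Q is brighter so has the smaller magnitude: M_P − M_Q is positive.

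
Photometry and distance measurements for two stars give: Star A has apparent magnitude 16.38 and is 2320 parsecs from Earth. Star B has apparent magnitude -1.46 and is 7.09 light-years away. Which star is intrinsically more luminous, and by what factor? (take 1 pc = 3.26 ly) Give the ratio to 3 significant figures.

Star A: M = m − 5 log₁₀ d + 5 = 16.38 − 5·3.3655 + 5 = 4.553
Star B: d = 7.09 ly / 3.26 = 2.175 pc
Star B: M = m − 5 log₁₀ d + 5 = -1.46 − 5·0.3374 + 5 = 1.853
ΔM = M_A − M_B = 4.553 − (1.853) = 2.700; smaller M is more luminous → Star B.
L ratio = 10^(0.4 |ΔM|) = 10^1.080 = 12.02

Star B is more luminous, by a factor of 12.0.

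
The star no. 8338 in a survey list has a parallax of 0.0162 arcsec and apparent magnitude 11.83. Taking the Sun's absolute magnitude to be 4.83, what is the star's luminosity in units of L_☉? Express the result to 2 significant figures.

L/L_☉ ≈ 0.060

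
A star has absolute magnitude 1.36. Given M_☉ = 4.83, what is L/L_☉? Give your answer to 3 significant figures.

L/L_☉ ≈ 24.4

M − M_☉ = 1.36 − 4.83 = -3.470
L/L_☉ = 10^(−0.4 (M − M_☉)) = 10^1.388 = 24.43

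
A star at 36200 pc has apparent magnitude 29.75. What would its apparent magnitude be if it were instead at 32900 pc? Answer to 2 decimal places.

m ≈ 29.54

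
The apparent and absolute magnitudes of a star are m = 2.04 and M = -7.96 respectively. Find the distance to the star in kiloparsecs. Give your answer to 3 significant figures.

d ≈ 1.00 kpc

μ = m − M = 10.000
m − M = 5 log₁₀ d − 5
log₁₀ d = (m − M)/5 + 1 = 3.0000
d = 10^3.0000 = 1000 pc
= 1.000 kpc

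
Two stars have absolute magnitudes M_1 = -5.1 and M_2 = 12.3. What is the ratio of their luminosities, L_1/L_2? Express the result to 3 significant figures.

L_1/L_2 ≈ 9.12×10^6

ΔM = M_1 − M_2 = -17.4
L_1/L_2 = 10^(−0.4 ΔM) = 10^6.960 = 9.120×10^6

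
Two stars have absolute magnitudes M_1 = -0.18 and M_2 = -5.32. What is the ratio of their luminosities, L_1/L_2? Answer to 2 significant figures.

L_1/L_2 ≈ 8.8×10^-3

ΔM = M_1 − M_2 = 5.14
L_1/L_2 = 10^(−0.4 ΔM) = 10^-2.056 = 8.790×10^-3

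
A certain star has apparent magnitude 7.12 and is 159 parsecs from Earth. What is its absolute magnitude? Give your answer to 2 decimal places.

M ≈ 1.11

5 log₁₀(d/10 pc) = 5 log₁₀(159.0) − 5 = 6.007
M = m − 5 log₁₀(d/10) = 7.12 − 6.007 = 1.113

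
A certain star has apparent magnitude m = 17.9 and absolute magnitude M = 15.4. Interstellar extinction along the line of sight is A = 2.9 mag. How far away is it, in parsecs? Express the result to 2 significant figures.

m − M = 5 log₁₀(d/10 pc) + A  ⇒  17.9 − (15.4) − 2.9 = 5 log₁₀(d/10)
-0.400 = 5 log₁₀(d/10)
log₁₀ d = (m − M − A)/5 + 1 = 0.9200
d = 10^0.9200 = 8.318 pc

d ≈ 8.3 pc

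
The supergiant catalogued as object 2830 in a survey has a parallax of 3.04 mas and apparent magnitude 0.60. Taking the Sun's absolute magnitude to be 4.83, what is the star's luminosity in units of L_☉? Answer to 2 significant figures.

d = 1/p = 1000/3.04 mas = 328.9 pc
M = m − 5 log₁₀ d + 5 = 0.60 − 5·2.5171 + 5 = -6.986
M − M_☉ = -6.986 − 4.83 = -11.816
L/L_☉ = 10^(−0.4 × -11.816) = 53240

L/L_☉ ≈ 53000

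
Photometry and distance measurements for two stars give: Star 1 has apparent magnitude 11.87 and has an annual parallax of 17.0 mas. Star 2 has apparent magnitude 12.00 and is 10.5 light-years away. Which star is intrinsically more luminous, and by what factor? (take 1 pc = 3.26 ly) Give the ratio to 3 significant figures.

Star 1: p = 17.0 mas = 0.0170″ → d = 1/p = 58.82 pc
Star 1: M = m − 5 log₁₀ d + 5 = 11.87 − 5·1.7696 + 5 = 8.022
Star 2: d = 10.5 ly / 3.26 = 3.221 pc
Star 2: M = m − 5 log₁₀ d + 5 = 12.00 − 5·0.5080 + 5 = 14.460
ΔM = M_1 − M_2 = 8.022 − (14.460) = -6.438; smaller M is more luminous → Star 1.
L ratio = 10^(0.4 |ΔM|) = 10^2.575 = 376.0

Star 1 is more luminous, by a factor of 376.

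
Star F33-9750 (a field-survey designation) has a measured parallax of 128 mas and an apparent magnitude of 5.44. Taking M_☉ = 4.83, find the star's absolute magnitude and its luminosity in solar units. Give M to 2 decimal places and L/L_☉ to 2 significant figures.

M ≈ 5.98; L/L_☉ ≈ 0.35

d = 1/p = 1000/128 mas = 7.812 pc
M = m − 5 log₁₀ d + 5 = 5.44 − 5·0.8928 + 5 = 5.976
M − M_☉ = 5.976 − 4.83 = 1.146
L/L_☉ = 10^(−0.4 × 1.146) = 0.3480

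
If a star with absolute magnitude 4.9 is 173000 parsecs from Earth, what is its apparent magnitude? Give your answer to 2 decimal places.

m ≈ 26.09

m = M + 5 log₁₀ d − 5 = 4.9 + 5·5.2380 − 5 = 26.090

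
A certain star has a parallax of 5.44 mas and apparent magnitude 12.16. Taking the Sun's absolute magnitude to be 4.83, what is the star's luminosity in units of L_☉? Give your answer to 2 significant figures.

d = 1/p = 1000/5.44 mas = 183.8 pc
M = m − 5 log₁₀ d + 5 = 12.16 − 5·2.2644 + 5 = 5.838
M − M_☉ = 5.838 − 4.83 = 1.008
L/L_☉ = 10^(−0.4 × 1.008) = 0.3952

L/L_☉ ≈ 0.40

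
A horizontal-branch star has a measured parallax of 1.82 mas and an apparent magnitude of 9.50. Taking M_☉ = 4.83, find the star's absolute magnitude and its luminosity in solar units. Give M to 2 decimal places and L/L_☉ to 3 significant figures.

M ≈ 0.80; L/L_☉ ≈ 40.9

d = 1/p = 1000/1.82 mas = 549.5 pc
M = m − 5 log₁₀ d + 5 = 9.50 − 5·2.7399 + 5 = 0.800
M − M_☉ = 0.800 − 4.83 = -4.030
L/L_☉ = 10^(−0.4 × -4.030) = 40.91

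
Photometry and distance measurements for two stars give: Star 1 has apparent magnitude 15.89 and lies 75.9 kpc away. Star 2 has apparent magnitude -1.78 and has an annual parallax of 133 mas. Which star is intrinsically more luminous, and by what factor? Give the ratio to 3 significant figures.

Star 1: d = 75.9 kpc = 75900 pc
Star 1: M = m − 5 log₁₀ d + 5 = 15.89 − 5·4.8802 + 5 = -3.511
Star 2: p = 133 mas = 0.133″ → d = 1/p = 7.519 pc
Star 2: M = m − 5 log₁₀ d + 5 = -1.78 − 5·0.8761 + 5 = -1.161
ΔM = M_1 − M_2 = -3.511 − (-1.161) = -2.350; smaller M is more luminous → Star 1.
L ratio = 10^(0.4 |ΔM|) = 10^0.940 = 8.713

Star 1 is more luminous, by a factor of 8.71.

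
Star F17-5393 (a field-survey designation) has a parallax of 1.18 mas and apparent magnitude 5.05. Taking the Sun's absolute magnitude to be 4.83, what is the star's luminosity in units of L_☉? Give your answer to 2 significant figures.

d = 1/p = 1000/1.18 mas = 847.5 pc
M = m − 5 log₁₀ d + 5 = 5.05 − 5·2.9281 + 5 = -4.591
M − M_☉ = -4.591 − 4.83 = -9.421
L/L_☉ = 10^(−0.4 × -9.421) = 5865

L/L_☉ ≈ 5900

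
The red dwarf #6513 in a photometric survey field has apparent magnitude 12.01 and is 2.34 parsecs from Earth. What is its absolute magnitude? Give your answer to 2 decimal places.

M ≈ 15.16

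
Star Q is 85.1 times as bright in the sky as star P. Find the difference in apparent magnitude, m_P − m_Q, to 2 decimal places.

m_P − m_Q ≈ 4.82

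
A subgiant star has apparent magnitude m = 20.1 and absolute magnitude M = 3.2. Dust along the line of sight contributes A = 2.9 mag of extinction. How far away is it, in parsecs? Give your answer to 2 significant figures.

m − M = 5 log₁₀(d/10 pc) + A  ⇒  20.1 − (3.2) − 2.9 = 5 log₁₀(d/10)
14.000 = 5 log₁₀(d/10)
log₁₀ d = (m − M − A)/5 + 1 = 3.8000
d = 10^3.8000 = 6310 pc

d ≈ 6300 pc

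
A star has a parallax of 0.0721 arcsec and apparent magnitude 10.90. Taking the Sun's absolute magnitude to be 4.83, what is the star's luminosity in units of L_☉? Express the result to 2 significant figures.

L/L_☉ ≈ 7.2×10^-3

d = 1/p = 1/0.0721″ = 13.87 pc
M = m − 5 log₁₀ d + 5 = 10.90 − 5·1.1421 + 5 = 10.190
M − M_☉ = 10.190 − 4.83 = 5.360
L/L_☉ = 10^(−0.4 × 5.360) = 7.180×10^-3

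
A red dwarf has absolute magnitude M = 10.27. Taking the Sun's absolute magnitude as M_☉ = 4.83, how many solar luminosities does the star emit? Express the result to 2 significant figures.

M − M_☉ = 10.27 − 4.83 = 5.440
L/L_☉ = 10^(−0.4 (M − M_☉)) = 10^-2.176 = 6.668×10^-3

L/L_☉ ≈ 6.7×10^-3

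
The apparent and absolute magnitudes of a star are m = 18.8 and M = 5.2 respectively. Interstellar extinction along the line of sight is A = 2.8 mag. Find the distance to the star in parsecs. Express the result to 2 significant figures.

d ≈ 1400 pc

m − M = 5 log₁₀(d/10 pc) + A  ⇒  18.8 − (5.2) − 2.8 = 5 log₁₀(d/10)
10.800 = 5 log₁₀(d/10)
log₁₀ d = (m − M − A)/5 + 1 = 3.1600
d = 10^3.1600 = 1445 pc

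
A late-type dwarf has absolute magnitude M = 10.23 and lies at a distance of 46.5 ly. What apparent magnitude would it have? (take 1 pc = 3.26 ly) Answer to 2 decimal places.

m ≈ 11.00

d = 46.5 ly / 3.26 = 14.26 pc
m = M + 5 log₁₀ d − 5 = 10.23 + 5·1.1542 − 5 = 11.001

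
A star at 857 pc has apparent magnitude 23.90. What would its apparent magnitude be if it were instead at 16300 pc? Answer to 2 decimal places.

m ≈ 30.30

Flux ∝ 1/d², so Δm = 5 log₁₀(d₂/d₁) = 5 log₁₀(16300/857) = 6.396
m₂ = m₁ + Δm = 23.90 + (6.396) = 30.296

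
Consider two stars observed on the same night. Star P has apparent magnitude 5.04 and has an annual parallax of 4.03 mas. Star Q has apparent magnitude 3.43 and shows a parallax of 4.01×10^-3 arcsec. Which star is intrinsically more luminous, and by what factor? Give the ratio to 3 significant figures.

Star Q is more luminous, by a factor of 4.45.

Star P: p = 4.03 mas = 4.03×10^-3″ → d = 1/p = 248.1 pc
Star P: M = m − 5 log₁₀ d + 5 = 5.04 − 5·2.3947 + 5 = -1.933
Star Q: d = 1/p = 1/4.01×10^-3″ = 249.4 pc
Star Q: M = m − 5 log₁₀ d + 5 = 3.43 − 5·2.3969 + 5 = -3.554
ΔM = M_P − M_Q = -1.933 − (-3.554) = 1.621; smaller M is more luminous → Star Q.
L ratio = 10^(0.4 |ΔM|) = 10^0.648 = 4.450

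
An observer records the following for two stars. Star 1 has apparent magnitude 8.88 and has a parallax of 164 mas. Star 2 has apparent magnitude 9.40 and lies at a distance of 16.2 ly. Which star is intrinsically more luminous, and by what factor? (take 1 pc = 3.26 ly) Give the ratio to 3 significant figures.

Star 1: p = 164 mas = 0.164″ → d = 1/p = 6.098 pc
Star 1: M = m − 5 log₁₀ d + 5 = 8.88 − 5·0.7852 + 5 = 9.954
Star 2: d = 16.2 ly / 3.26 = 4.969 pc
Star 2: M = m − 5 log₁₀ d + 5 = 9.40 − 5·0.6963 + 5 = 10.919
ΔM = M_1 − M_2 = 9.954 − (10.919) = -0.964; smaller M is more luminous → Star 1.
L ratio = 10^(0.4 |ΔM|) = 10^0.386 = 2.431

Star 1 is more luminous, by a factor of 2.43.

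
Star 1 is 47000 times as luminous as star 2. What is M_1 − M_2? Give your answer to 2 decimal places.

Pogson: ΔM = −2.5 log₁₀(ratio) = −2.5 log₁₀(47000) = −2.5 × 4.6721 = -11.680
Star 1 is brighter, so it has the smaller magnitude: the difference is negative.

M_1 − M_2 ≈ -11.68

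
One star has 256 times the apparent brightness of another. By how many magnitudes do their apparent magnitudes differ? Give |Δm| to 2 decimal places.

Pogson: Δm = −2.5 log₁₀(ratio) = −2.5 log₁₀(256) = −2.5 × 2.4082 = -6.021

|Δm| ≈ 6.02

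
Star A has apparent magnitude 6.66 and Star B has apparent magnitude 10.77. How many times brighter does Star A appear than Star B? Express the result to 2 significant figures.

44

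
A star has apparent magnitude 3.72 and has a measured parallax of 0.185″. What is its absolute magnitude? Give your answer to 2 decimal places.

d = 1/p = 1/0.185″ = 5.405 pc
5 log₁₀(d/10 pc) = 5 log₁₀(5.405) − 5 = -1.336
M = m − 5 log₁₀(d/10) = 3.72 + 1.336 = 5.056

M ≈ 5.06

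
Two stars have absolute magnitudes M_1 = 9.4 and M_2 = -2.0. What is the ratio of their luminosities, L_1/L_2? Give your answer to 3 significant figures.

ΔM = M_1 − M_2 = 11.4
L_1/L_2 = 10^(−0.4 ΔM) = 10^-4.560 = 2.754×10^-5

L_1/L_2 ≈ 2.75×10^-5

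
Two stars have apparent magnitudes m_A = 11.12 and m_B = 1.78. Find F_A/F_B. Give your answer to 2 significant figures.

Magnitude difference = 9.34
Flux ratio = 10^(−0.4 Δm) = 10^(−0.4 × 9.34) = 10^-3.736 = 1.837×10^-4

F_A/F_B ≈ 1.8×10^-4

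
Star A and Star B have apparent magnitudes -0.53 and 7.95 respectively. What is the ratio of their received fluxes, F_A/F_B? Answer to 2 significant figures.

Δm = -0.53 − (7.95) = -8.48
Flux ratio = 10^(−0.4 Δm) = 10^(−0.4 × -8.48) = 10^3.392 = 2466

F_A/F_B ≈ 2500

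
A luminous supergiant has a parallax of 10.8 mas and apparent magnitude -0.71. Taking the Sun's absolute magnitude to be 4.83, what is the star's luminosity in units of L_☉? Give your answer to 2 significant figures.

L/L_☉ ≈ 14000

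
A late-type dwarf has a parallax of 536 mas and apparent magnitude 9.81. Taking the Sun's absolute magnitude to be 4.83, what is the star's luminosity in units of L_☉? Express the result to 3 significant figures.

L/L_☉ ≈ 3.55×10^-4

d = 1/p = 1000/536 mas = 1.866 pc
M = m − 5 log₁₀ d + 5 = 9.81 − 5·0.2708 + 5 = 13.456
M − M_☉ = 13.456 − 4.83 = 8.626
L/L_☉ = 10^(−0.4 × 8.626) = 3.545×10^-4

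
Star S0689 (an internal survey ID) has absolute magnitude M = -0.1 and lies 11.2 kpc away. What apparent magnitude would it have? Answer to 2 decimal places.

m ≈ 15.15

d = 11.2 kpc = 11200 pc
m = M + 5 log₁₀ d − 5 = -0.1 + 5·4.0492 − 5 = 15.146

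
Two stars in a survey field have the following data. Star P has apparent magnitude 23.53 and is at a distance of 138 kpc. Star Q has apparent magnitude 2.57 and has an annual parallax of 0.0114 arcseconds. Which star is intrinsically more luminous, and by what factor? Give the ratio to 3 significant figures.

Star Q is more luminous, by a factor of 97.8.

Star P: d = 138 kpc = 138000 pc
Star P: M = m − 5 log₁₀ d + 5 = 23.53 − 5·5.1399 + 5 = 2.831
Star Q: d = 1/p = 1/0.0114″ = 87.72 pc
Star Q: M = m − 5 log₁₀ d + 5 = 2.57 − 5·1.9431 + 5 = -2.145
ΔM = M_P − M_Q = 2.831 − (-2.145) = 4.976; smaller M is more luminous → Star Q.
L ratio = 10^(0.4 |ΔM|) = 10^1.990 = 97.82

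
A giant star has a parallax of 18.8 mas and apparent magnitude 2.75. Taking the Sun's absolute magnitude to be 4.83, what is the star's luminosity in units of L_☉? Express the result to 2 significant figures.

L/L_☉ ≈ 190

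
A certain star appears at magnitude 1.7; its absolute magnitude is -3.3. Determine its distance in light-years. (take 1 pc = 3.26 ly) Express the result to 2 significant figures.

μ = m − M = 5.000
m − M = 5 log₁₀ d − 5
log₁₀ d = (m − M)/5 + 1 = 2.0000
d = 10^2.0000 = 100.0 pc
= 326.0 ly

d ≈ 330 ly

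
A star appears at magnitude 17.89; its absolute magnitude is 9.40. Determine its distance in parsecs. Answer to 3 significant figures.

μ = m − M = 8.490
m − M = 5 log₁₀ d − 5
log₁₀ d = (m − M)/5 + 1 = 2.6980
d = 10^2.6980 = 498.9 pc

d ≈ 499 pc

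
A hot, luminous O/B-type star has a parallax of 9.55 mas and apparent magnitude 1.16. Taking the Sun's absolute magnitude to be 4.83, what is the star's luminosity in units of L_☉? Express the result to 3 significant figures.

L/L_☉ ≈ 3220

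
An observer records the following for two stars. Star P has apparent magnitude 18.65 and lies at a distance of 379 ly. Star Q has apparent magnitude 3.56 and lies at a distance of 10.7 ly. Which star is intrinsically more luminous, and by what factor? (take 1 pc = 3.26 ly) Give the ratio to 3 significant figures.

Star Q is more luminous, by a factor of 866.

Star P: d = 379 ly / 3.26 = 116.3 pc
Star P: M = m − 5 log₁₀ d + 5 = 18.65 − 5·2.0654 + 5 = 13.323
Star Q: d = 10.7 ly / 3.26 = 3.282 pc
Star Q: M = m − 5 log₁₀ d + 5 = 3.56 − 5·0.5162 + 5 = 5.979
ΔM = M_P − M_Q = 13.323 − (5.979) = 7.344; smaller M is more luminous → Star Q.
L ratio = 10^(0.4 |ΔM|) = 10^2.937 = 865.9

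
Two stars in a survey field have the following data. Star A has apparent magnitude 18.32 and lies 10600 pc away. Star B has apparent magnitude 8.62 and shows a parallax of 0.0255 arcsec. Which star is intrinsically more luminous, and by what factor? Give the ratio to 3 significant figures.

Star A: M = m − 5 log₁₀ d + 5 = 18.32 − 5·4.0253 + 5 = 3.193
Star B: d = 1/p = 1/0.0255″ = 39.22 pc
Star B: M = m − 5 log₁₀ d + 5 = 8.62 − 5·1.5935 + 5 = 5.653
ΔM = M_A − M_B = 3.193 − (5.653) = -2.459; smaller M is more luminous → Star A.
L ratio = 10^(0.4 |ΔM|) = 10^0.984 = 9.631

Star A is more luminous, by a factor of 9.63.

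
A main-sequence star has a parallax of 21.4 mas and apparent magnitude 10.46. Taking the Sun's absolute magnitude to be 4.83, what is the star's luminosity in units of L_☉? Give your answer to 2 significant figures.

d = 1/p = 1000/21.4 mas = 46.73 pc
M = m − 5 log₁₀ d + 5 = 10.46 − 5·1.6696 + 5 = 7.112
M − M_☉ = 7.112 − 4.83 = 2.282
L/L_☉ = 10^(−0.4 × 2.282) = 0.1222

L/L_☉ ≈ 0.12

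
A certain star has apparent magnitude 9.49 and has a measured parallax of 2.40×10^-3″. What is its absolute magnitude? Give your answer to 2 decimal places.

d = 1/p = 1/2.40×10^-3″ = 416.7 pc
5 log₁₀(d/10 pc) = 5 log₁₀(416.7) − 5 = 8.099
M = m − 5 log₁₀(d/10) = 9.49 − 8.099 = 1.391

M ≈ 1.39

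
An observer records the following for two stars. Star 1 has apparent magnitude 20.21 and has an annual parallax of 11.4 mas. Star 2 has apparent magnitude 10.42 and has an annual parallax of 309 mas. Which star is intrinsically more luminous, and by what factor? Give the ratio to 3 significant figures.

Star 2 is more luminous, by a factor of 11.2.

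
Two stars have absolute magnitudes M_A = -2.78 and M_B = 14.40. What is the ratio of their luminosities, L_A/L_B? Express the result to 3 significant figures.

L_A/L_B ≈ 7.45×10^6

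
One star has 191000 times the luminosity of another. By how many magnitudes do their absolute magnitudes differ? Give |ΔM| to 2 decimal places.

Pogson: ΔM = −2.5 log₁₀(ratio) = −2.5 log₁₀(191000) = −2.5 × 5.2810 = -13.203

|ΔM| ≈ 13.20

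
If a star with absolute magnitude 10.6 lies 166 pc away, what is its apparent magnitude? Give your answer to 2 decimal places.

m ≈ 16.70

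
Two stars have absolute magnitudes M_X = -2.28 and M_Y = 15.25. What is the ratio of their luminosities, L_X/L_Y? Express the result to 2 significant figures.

ΔM = M_X − M_Y = -17.53
L_X/L_Y = 10^(−0.4 ΔM) = 10^7.012 = 1.028×10^7

L_X/L_Y ≈ 1.0×10^7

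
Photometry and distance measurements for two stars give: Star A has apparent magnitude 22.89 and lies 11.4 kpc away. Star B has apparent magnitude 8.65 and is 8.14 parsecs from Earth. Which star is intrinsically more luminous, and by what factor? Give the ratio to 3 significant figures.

Star A: d = 11.4 kpc = 11400 pc
Star A: M = m − 5 log₁₀ d + 5 = 22.89 − 5·4.0569 + 5 = 7.605
Star B: M = m − 5 log₁₀ d + 5 = 8.65 − 5·0.9106 + 5 = 9.097
ΔM = M_A − M_B = 7.605 − (9.097) = -1.491; smaller M is more luminous → Star A.
L ratio = 10^(0.4 |ΔM|) = 10^0.597 = 3.950

Star A is more luminous, by a factor of 3.95.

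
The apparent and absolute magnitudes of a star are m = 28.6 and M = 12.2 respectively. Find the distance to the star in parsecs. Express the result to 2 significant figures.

d ≈ 19000 pc

Distance modulus: m − M = 28.6 − (12.2) = 16.400
m − M = 5 log₁₀ d − 5
log₁₀ d = (m − M)/5 + 1 = 4.2800
d = 10^4.2800 = 19050 pc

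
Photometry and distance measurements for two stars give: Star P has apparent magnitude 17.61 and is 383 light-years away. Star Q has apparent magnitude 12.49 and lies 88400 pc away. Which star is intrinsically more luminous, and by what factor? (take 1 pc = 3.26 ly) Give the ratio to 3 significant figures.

Star P: d = 383 ly / 3.26 = 117.5 pc
Star P: M = m − 5 log₁₀ d + 5 = 17.61 − 5·2.0700 + 5 = 12.260
Star Q: M = m − 5 log₁₀ d + 5 = 12.49 − 5·4.9465 + 5 = -7.242
ΔM = M_P − M_Q = 12.260 − (-7.242) = 19.502; smaller M is more luminous → Star Q.
L ratio = 10^(0.4 |ΔM|) = 10^7.801 = 6.323×10^7

Star Q is more luminous, by a factor of 6.32×10^7.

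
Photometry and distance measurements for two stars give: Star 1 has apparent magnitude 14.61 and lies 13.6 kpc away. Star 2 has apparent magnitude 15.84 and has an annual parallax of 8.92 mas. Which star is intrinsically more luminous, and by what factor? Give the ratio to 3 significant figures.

Star 1 is more luminous, by a factor of 45700.

Star 1: d = 13.6 kpc = 13600 pc
Star 1: M = m − 5 log₁₀ d + 5 = 14.61 − 5·4.1335 + 5 = -1.058
Star 2: p = 8.92 mas = 8.92×10^-3″ → d = 1/p = 112.1 pc
Star 2: M = m − 5 log₁₀ d + 5 = 15.84 − 5·2.0496 + 5 = 10.592
ΔM = M_1 − M_2 = -1.058 − (10.592) = -11.650; smaller M is more luminous → Star 1.
L ratio = 10^(0.4 |ΔM|) = 10^4.660 = 45690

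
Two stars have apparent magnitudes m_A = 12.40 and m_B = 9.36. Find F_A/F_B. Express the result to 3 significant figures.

F_A/F_B ≈ 0.0608

Magnitude difference = 3.04
Flux ratio = 10^(−0.4 Δm) = 10^(−0.4 × 3.04) = 10^-1.216 = 0.06081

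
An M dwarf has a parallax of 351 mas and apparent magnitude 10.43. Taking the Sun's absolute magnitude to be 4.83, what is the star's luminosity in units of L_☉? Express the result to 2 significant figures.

L/L_☉ ≈ 4.7×10^-4

d = 1/p = 1000/351 mas = 2.849 pc
M = m − 5 log₁₀ d + 5 = 10.43 − 5·0.4547 + 5 = 13.157
M − M_☉ = 13.157 − 4.83 = 8.327
L/L_☉ = 10^(−0.4 × 8.327) = 4.671×10^-4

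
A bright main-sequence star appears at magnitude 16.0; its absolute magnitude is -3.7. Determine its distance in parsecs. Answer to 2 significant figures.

Distance modulus: m − M = 16.0 − (-3.7) = 19.700
m − M = 5 log₁₀ d − 5
log₁₀ d = (m − M)/5 + 1 = 4.9400
d = 10^4.9400 = 87100 pc

d ≈ 87000 pc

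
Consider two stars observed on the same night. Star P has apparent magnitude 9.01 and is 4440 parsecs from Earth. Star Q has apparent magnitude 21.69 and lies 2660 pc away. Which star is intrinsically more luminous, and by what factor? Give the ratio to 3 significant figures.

Star P is more luminous, by a factor of 329000.

Star P: M = m − 5 log₁₀ d + 5 = 9.01 − 5·3.6474 + 5 = -4.227
Star Q: M = m − 5 log₁₀ d + 5 = 21.69 − 5·3.4249 + 5 = 9.566
ΔM = M_P − M_Q = -4.227 − (9.566) = -13.793; smaller M is more luminous → Star P.
L ratio = 10^(0.4 |ΔM|) = 10^5.517 = 328900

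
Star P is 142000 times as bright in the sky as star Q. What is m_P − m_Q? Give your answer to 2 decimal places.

m_P − m_Q ≈ -12.88

Pogson: Δm = −2.5 log₁₀(ratio) = −2.5 log₁₀(142000) = −2.5 × 5.1523 = -12.881
Star P is brighter, so it has the smaller magnitude: the difference is negative.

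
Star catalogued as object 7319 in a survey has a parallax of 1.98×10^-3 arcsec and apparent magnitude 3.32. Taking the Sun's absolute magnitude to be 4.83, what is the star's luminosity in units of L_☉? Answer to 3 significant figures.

L/L_☉ ≈ 10200

d = 1/p = 1/1.98×10^-3″ = 505.1 pc
M = m − 5 log₁₀ d + 5 = 3.32 − 5·2.7033 + 5 = -5.197
M − M_☉ = -5.197 − 4.83 = -10.027
L/L_☉ = 10^(−0.4 × -10.027) = 10250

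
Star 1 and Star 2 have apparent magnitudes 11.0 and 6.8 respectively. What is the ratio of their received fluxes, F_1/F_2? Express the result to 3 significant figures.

Δm = 11.0 − (6.8) = 4.2
Flux ratio = 10^(−0.4 Δm) = 10^(−0.4 × 4.2) = 10^-1.680 = 0.02089

F_1/F_2 ≈ 0.0209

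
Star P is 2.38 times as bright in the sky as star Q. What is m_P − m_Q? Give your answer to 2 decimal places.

m_P − m_Q ≈ -0.94

Pogson: Δm = −2.5 log₁₀(ratio) = −2.5 log₁₀(2.38) = −2.5 × 0.3766 = -0.941
Star P is brighter, so it has the smaller magnitude: the difference is negative.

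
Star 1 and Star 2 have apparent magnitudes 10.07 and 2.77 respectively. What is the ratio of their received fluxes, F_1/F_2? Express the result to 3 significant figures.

F_1/F_2 ≈ 1.20×10^-3

Magnitude difference = 7.30
Flux ratio = 10^(−0.4 Δm) = 10^(−0.4 × 7.30) = 10^-2.920 = 1.202×10^-3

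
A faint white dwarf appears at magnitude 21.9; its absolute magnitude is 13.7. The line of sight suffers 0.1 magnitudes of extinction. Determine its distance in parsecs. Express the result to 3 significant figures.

m − M = 5 log₁₀(d/10 pc) + A  ⇒  21.9 − (13.7) − 0.1 = 5 log₁₀(d/10)
8.100 = 5 log₁₀(d/10)
log₁₀ d = (m − M − A)/5 + 1 = 2.6200
d = 10^2.6200 = 416.9 pc

d ≈ 417 pc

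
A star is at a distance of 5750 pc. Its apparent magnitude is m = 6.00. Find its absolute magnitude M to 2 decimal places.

5 log₁₀(d/10 pc) = 5 log₁₀(5750) − 5 = 13.798
M = m − 5 log₁₀(d/10) = 6.00 − 13.798 = -7.798

M ≈ -7.80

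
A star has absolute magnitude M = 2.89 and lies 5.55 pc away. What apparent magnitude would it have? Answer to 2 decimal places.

m = M + 5 log₁₀ d − 5 = 2.89 + 5·0.7443 − 5 = 1.611

m ≈ 1.61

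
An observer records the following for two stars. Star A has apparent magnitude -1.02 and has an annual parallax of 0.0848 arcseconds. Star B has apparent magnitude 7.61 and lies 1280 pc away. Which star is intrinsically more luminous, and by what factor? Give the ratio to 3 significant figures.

Star B is more luminous, by a factor of 4.16.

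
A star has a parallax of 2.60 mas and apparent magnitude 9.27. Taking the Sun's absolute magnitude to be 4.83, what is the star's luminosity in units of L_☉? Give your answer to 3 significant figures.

d = 1/p = 1000/2.60 mas = 384.6 pc
M = m − 5 log₁₀ d + 5 = 9.27 − 5·2.5850 + 5 = 1.345
M − M_☉ = 1.345 − 4.83 = -3.485
L/L_☉ = 10^(−0.4 × -3.485) = 24.78

L/L_☉ ≈ 24.8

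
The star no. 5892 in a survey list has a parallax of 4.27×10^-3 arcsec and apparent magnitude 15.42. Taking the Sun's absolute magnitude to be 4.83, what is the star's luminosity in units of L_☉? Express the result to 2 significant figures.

L/L_☉ ≈ 0.032

d = 1/p = 1/4.27×10^-3″ = 234.2 pc
M = m − 5 log₁₀ d + 5 = 15.42 − 5·2.3696 + 5 = 8.572
M − M_☉ = 8.572 − 4.83 = 3.742
L/L_☉ = 10^(−0.4 × 3.742) = 0.03185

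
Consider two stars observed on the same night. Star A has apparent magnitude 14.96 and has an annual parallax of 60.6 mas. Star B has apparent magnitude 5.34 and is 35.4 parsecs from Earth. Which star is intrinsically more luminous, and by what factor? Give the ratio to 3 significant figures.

Star B is more luminous, by a factor of 32400.

Star A: p = 60.6 mas = 0.0606″ → d = 1/p = 16.50 pc
Star A: M = m − 5 log₁₀ d + 5 = 14.96 − 5·1.2175 + 5 = 13.872
Star B: M = m − 5 log₁₀ d + 5 = 5.34 − 5·1.5490 + 5 = 2.595
ΔM = M_A − M_B = 13.872 − (2.595) = 11.277; smaller M is more luminous → Star B.
L ratio = 10^(0.4 |ΔM|) = 10^4.511 = 32430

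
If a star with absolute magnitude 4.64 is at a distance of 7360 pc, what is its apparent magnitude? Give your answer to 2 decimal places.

m ≈ 18.97

m = M + 5 log₁₀ d − 5 = 4.64 + 5·3.8669 − 5 = 18.974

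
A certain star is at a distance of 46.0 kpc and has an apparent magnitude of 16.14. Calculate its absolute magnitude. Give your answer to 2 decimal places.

M ≈ -2.17

d = 46.0 kpc = 46000 pc
5 log₁₀(d/10 pc) = 5 log₁₀(46000) − 5 = 18.314
M = m − 5 log₁₀(d/10) = 16.14 − 18.314 = -2.174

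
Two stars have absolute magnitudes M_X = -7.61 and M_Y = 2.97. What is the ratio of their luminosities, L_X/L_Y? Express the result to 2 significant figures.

ΔM = M_X − M_Y = -10.58
L_X/L_Y = 10^(−0.4 ΔM) = 10^4.232 = 17060

L_X/L_Y ≈ 17000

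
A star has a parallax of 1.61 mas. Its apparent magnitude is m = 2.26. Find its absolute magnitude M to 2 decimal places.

M ≈ -6.71

p = 1.61 mas = 1.61×10^-3″ → d = 1/p = 621.1 pc
5 log₁₀(d/10 pc) = 5 log₁₀(621.1) − 5 = 8.966
M = m − 5 log₁₀(d/10) = 2.26 − 8.966 = -6.706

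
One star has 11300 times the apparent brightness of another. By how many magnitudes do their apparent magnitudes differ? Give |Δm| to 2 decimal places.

Pogson: Δm = −2.5 log₁₀(ratio) = −2.5 log₁₀(11300) = −2.5 × 4.0531 = -10.133

|Δm| ≈ 10.13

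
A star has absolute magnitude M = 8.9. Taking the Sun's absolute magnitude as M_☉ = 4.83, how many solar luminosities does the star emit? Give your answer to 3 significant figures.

L/L_☉ ≈ 0.0236

M − M_☉ = 8.9 − 4.83 = 4.070
L/L_☉ = 10^(−0.4 (M − M_☉)) = 10^-1.628 = 0.02355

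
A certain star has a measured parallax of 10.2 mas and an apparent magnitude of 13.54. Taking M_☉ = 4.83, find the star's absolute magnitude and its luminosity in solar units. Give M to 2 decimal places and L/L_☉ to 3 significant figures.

M ≈ 8.58; L/L_☉ ≈ 0.0315

d = 1/p = 1000/10.2 mas = 98.04 pc
M = m − 5 log₁₀ d + 5 = 13.54 − 5·1.9914 + 5 = 8.583
M − M_☉ = 8.583 − 4.83 = 3.753
L/L_☉ = 10^(−0.4 × 3.753) = 0.03154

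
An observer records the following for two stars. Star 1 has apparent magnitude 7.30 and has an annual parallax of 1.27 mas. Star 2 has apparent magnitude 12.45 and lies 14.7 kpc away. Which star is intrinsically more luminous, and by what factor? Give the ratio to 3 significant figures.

Star 2 is more luminous, by a factor of 3.04.

Star 1: p = 1.27 mas = 1.27×10^-3″ → d = 1/p = 787.4 pc
Star 1: M = m − 5 log₁₀ d + 5 = 7.30 − 5·2.8962 + 5 = -2.181
Star 2: d = 14.7 kpc = 14700 pc
Star 2: M = m − 5 log₁₀ d + 5 = 12.45 − 5·4.1673 + 5 = -3.387
ΔM = M_1 − M_2 = -2.181 − (-3.387) = 1.206; smaller M is more luminous → Star 2.
L ratio = 10^(0.4 |ΔM|) = 10^0.482 = 3.036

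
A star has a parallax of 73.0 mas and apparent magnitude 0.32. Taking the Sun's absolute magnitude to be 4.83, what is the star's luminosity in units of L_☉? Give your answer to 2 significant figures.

L/L_☉ ≈ 120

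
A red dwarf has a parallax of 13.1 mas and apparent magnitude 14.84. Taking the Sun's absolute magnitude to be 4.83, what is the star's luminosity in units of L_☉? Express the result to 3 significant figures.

d = 1/p = 1000/13.1 mas = 76.34 pc
M = m − 5 log₁₀ d + 5 = 14.84 − 5·1.8827 + 5 = 10.426
M − M_☉ = 10.426 − 4.83 = 5.596
L/L_☉ = 10^(−0.4 × 5.596) = 5.774×10^-3

L/L_☉ ≈ 5.77×10^-3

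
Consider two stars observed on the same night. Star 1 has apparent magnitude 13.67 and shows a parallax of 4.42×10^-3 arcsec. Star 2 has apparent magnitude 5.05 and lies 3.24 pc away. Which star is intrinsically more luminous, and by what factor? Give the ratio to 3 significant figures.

Star 1: d = 1/p = 1/4.42×10^-3″ = 226.2 pc
Star 1: M = m − 5 log₁₀ d + 5 = 13.67 − 5·2.3546 + 5 = 6.897
Star 2: M = m − 5 log₁₀ d + 5 = 5.05 − 5·0.5105 + 5 = 7.497
ΔM = M_1 − M_2 = 6.897 − (7.497) = -0.600; smaller M is more luminous → Star 1.
L ratio = 10^(0.4 |ΔM|) = 10^0.240 = 1.738

Star 1 is more luminous, by a factor of 1.74.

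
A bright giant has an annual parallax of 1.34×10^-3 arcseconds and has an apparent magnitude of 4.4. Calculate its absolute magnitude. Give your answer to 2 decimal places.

M ≈ -4.96

d = 1/p = 1/1.34×10^-3″ = 746.3 pc
5 log₁₀(d/10 pc) = 5 log₁₀(746.3) − 5 = 9.364
M = m − 5 log₁₀(d/10) = 4.4 − 9.364 = -4.964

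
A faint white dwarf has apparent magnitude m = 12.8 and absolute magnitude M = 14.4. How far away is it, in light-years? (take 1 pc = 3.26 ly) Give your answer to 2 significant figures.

Distance modulus: m − M = 12.8 − (14.4) = -1.600
m − M = 5 log₁₀ d − 5
log₁₀ d = (m − M)/5 + 1 = 0.6800
d = 10^0.6800 = 4.786 pc
= 15.60 ly

d ≈ 16 ly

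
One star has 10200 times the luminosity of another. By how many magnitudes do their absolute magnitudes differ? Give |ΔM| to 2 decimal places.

|ΔM| ≈ 10.02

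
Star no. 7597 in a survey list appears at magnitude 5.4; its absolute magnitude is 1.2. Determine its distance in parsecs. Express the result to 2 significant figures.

μ = m − M = 4.200
m − M = 5 log₁₀ d − 5
log₁₀ d = (m − M)/5 + 1 = 1.8400
d = 10^1.8400 = 69.18 pc

d ≈ 69 pc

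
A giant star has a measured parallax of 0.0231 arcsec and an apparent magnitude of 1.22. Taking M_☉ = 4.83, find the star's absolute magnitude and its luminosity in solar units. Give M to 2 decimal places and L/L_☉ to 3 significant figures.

M ≈ -1.96; L/L_☉ ≈ 521

d = 1/p = 1/0.0231″ = 43.29 pc
M = m − 5 log₁₀ d + 5 = 1.22 − 5·1.6364 + 5 = -1.962
M − M_☉ = -1.962 − 4.83 = -6.792
L/L_☉ = 10^(−0.4 × -6.792) = 520.9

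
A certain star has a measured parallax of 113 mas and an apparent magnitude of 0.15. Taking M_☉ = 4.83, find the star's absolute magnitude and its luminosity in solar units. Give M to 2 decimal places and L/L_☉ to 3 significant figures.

d = 1/p = 1000/113 mas = 8.850 pc
M = m − 5 log₁₀ d + 5 = 0.15 − 5·0.9469 + 5 = 0.415
M − M_☉ = 0.415 − 4.83 = -4.415
L/L_☉ = 10^(−0.4 × -4.415) = 58.32

M ≈ 0.42; L/L_☉ ≈ 58.3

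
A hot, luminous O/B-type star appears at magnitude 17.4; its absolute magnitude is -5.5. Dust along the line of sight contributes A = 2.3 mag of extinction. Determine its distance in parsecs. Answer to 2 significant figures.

d ≈ 130000 pc

m − M = 5 log₁₀(d/10 pc) + A  ⇒  17.4 − (-5.5) − 2.3 = 5 log₁₀(d/10)
20.600 = 5 log₁₀(d/10)
log₁₀ d = (m − M − A)/5 + 1 = 5.1200
d = 10^5.1200 = 131800 pc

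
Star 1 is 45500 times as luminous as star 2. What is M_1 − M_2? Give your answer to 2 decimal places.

M_1 − M_2 ≈ -11.65

Pogson: ΔM = −2.5 log₁₀(ratio) = −2.5 log₁₀(45500) = −2.5 × 4.6580 = -11.645
Star 1 is brighter, so it has the smaller magnitude: the difference is negative.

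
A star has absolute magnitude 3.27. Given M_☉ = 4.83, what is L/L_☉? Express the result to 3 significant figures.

M − M_☉ = 3.27 − 4.83 = -1.560
L/L_☉ = 10^(−0.4 (M − M_☉)) = 10^0.624 = 4.207

L/L_☉ ≈ 4.21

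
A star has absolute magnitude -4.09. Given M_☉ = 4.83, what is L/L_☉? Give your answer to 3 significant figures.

L/L_☉ ≈ 3700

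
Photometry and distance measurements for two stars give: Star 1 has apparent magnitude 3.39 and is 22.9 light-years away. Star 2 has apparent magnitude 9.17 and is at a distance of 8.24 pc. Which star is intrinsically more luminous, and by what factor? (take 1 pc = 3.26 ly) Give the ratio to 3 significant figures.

Star 1: d = 22.9 ly / 3.26 = 7.025 pc
Star 1: M = m − 5 log₁₀ d + 5 = 3.39 − 5·0.8466 + 5 = 4.157
Star 2: M = m − 5 log₁₀ d + 5 = 9.17 − 5·0.9159 + 5 = 9.590
ΔM = M_1 − M_2 = 4.157 − (9.590) = -5.433; smaller M is more luminous → Star 1.
L ratio = 10^(0.4 |ΔM|) = 10^2.173 = 149.1

Star 1 is more luminous, by a factor of 149.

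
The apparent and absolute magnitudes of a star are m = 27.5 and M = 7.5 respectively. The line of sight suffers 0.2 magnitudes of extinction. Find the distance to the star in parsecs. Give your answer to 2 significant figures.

m − M = 5 log₁₀(d/10 pc) + A  ⇒  27.5 − (7.5) − 0.2 = 5 log₁₀(d/10)
19.800 = 5 log₁₀(d/10)
log₁₀ d = (m − M − A)/5 + 1 = 4.9600
d = 10^4.9600 = 91200 pc

d ≈ 91000 pc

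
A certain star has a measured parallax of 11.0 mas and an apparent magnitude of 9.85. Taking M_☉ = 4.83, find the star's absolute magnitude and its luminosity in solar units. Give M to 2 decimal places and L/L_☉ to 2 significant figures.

M ≈ 5.06; L/L_☉ ≈ 0.81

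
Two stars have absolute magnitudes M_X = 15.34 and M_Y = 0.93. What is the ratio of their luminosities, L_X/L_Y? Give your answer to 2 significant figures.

ΔM = M_X − M_Y = 14.41
L_X/L_Y = 10^(−0.4 ΔM) = 10^-5.764 = 1.722×10^-6

L_X/L_Y ≈ 1.7×10^-6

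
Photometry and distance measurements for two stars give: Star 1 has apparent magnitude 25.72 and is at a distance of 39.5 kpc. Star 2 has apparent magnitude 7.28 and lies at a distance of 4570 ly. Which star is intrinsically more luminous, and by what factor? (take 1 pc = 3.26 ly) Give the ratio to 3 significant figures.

Star 2 is more luminous, by a factor of 29900.

Star 1: d = 39.5 kpc = 39500 pc
Star 1: M = m − 5 log₁₀ d + 5 = 25.72 − 5·4.5966 + 5 = 7.737
Star 2: d = 4570 ly / 3.26 = 1402 pc
Star 2: M = m − 5 log₁₀ d + 5 = 7.28 − 5·3.1467 + 5 = -3.453
ΔM = M_1 − M_2 = 7.737 − (-3.453) = 11.191; smaller M is more luminous → Star 2.
L ratio = 10^(0.4 |ΔM|) = 10^4.476 = 29940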